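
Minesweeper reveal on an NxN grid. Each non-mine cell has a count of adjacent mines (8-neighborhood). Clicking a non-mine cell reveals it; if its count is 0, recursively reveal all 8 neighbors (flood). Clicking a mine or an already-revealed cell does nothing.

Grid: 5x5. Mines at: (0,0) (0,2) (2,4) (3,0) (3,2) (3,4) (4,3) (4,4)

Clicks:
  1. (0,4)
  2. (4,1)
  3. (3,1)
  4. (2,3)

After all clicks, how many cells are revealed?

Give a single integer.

Click 1 (0,4) count=0: revealed 4 new [(0,3) (0,4) (1,3) (1,4)] -> total=4
Click 2 (4,1) count=2: revealed 1 new [(4,1)] -> total=5
Click 3 (3,1) count=2: revealed 1 new [(3,1)] -> total=6
Click 4 (2,3) count=3: revealed 1 new [(2,3)] -> total=7

Answer: 7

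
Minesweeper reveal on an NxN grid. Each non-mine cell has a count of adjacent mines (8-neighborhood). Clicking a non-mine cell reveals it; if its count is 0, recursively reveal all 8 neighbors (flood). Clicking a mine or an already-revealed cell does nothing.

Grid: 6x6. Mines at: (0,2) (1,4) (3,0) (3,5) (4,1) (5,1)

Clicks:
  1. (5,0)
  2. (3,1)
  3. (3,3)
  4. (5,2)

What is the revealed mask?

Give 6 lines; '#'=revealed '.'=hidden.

Click 1 (5,0) count=2: revealed 1 new [(5,0)] -> total=1
Click 2 (3,1) count=2: revealed 1 new [(3,1)] -> total=2
Click 3 (3,3) count=0: revealed 18 new [(1,1) (1,2) (1,3) (2,1) (2,2) (2,3) (2,4) (3,2) (3,3) (3,4) (4,2) (4,3) (4,4) (4,5) (5,2) (5,3) (5,4) (5,5)] -> total=20
Click 4 (5,2) count=2: revealed 0 new [(none)] -> total=20

Answer: ......
.###..
.####.
.####.
..####
#.####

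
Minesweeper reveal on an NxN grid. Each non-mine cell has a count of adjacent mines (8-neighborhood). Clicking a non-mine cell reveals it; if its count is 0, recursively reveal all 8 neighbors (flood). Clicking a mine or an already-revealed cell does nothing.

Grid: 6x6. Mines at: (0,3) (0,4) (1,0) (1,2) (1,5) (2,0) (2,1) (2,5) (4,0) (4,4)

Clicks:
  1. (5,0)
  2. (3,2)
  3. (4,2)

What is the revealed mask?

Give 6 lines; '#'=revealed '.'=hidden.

Click 1 (5,0) count=1: revealed 1 new [(5,0)] -> total=1
Click 2 (3,2) count=1: revealed 1 new [(3,2)] -> total=2
Click 3 (4,2) count=0: revealed 8 new [(3,1) (3,3) (4,1) (4,2) (4,3) (5,1) (5,2) (5,3)] -> total=10

Answer: ......
......
......
.###..
.###..
####..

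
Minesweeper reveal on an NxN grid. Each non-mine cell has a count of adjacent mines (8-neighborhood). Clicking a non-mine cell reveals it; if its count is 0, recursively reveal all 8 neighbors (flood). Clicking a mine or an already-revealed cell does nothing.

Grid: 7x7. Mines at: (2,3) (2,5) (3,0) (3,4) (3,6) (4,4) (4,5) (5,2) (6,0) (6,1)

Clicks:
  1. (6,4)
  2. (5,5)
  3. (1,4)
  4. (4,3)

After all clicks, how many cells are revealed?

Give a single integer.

Answer: 10

Derivation:
Click 1 (6,4) count=0: revealed 8 new [(5,3) (5,4) (5,5) (5,6) (6,3) (6,4) (6,5) (6,6)] -> total=8
Click 2 (5,5) count=2: revealed 0 new [(none)] -> total=8
Click 3 (1,4) count=2: revealed 1 new [(1,4)] -> total=9
Click 4 (4,3) count=3: revealed 1 new [(4,3)] -> total=10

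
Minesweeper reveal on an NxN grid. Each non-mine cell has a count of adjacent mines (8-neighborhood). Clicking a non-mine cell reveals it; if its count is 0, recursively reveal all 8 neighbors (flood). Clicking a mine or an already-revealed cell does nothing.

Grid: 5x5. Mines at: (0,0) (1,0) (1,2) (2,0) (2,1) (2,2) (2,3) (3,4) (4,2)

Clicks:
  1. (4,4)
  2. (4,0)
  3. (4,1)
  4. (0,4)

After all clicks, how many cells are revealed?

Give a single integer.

Click 1 (4,4) count=1: revealed 1 new [(4,4)] -> total=1
Click 2 (4,0) count=0: revealed 4 new [(3,0) (3,1) (4,0) (4,1)] -> total=5
Click 3 (4,1) count=1: revealed 0 new [(none)] -> total=5
Click 4 (0,4) count=0: revealed 4 new [(0,3) (0,4) (1,3) (1,4)] -> total=9

Answer: 9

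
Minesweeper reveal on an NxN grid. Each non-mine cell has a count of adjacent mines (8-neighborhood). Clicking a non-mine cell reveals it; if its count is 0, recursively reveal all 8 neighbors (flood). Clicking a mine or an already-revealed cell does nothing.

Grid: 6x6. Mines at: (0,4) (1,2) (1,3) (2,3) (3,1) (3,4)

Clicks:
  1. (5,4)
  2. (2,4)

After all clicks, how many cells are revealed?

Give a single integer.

Answer: 13

Derivation:
Click 1 (5,4) count=0: revealed 12 new [(4,0) (4,1) (4,2) (4,3) (4,4) (4,5) (5,0) (5,1) (5,2) (5,3) (5,4) (5,5)] -> total=12
Click 2 (2,4) count=3: revealed 1 new [(2,4)] -> total=13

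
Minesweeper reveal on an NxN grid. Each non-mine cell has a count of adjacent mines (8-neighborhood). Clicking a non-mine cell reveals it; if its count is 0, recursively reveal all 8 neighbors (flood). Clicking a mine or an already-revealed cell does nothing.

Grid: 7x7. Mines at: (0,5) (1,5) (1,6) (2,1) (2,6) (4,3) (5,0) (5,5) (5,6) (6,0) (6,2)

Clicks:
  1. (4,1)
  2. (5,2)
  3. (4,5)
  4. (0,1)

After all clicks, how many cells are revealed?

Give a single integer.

Click 1 (4,1) count=1: revealed 1 new [(4,1)] -> total=1
Click 2 (5,2) count=2: revealed 1 new [(5,2)] -> total=2
Click 3 (4,5) count=2: revealed 1 new [(4,5)] -> total=3
Click 4 (0,1) count=0: revealed 16 new [(0,0) (0,1) (0,2) (0,3) (0,4) (1,0) (1,1) (1,2) (1,3) (1,4) (2,2) (2,3) (2,4) (3,2) (3,3) (3,4)] -> total=19

Answer: 19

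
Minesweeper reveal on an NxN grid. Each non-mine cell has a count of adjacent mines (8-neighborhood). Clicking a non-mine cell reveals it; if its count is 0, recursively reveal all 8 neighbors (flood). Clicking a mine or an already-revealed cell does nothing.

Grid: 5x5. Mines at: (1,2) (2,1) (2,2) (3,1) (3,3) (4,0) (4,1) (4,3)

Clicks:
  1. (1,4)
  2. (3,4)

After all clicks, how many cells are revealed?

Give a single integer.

Click 1 (1,4) count=0: revealed 6 new [(0,3) (0,4) (1,3) (1,4) (2,3) (2,4)] -> total=6
Click 2 (3,4) count=2: revealed 1 new [(3,4)] -> total=7

Answer: 7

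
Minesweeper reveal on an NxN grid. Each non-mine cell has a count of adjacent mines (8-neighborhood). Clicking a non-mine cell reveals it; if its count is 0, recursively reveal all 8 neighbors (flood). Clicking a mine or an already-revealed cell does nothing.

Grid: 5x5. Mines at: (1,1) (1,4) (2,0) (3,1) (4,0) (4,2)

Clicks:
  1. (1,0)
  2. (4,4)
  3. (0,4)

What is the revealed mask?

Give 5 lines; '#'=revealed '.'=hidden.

Click 1 (1,0) count=2: revealed 1 new [(1,0)] -> total=1
Click 2 (4,4) count=0: revealed 6 new [(2,3) (2,4) (3,3) (3,4) (4,3) (4,4)] -> total=7
Click 3 (0,4) count=1: revealed 1 new [(0,4)] -> total=8

Answer: ....#
#....
...##
...##
...##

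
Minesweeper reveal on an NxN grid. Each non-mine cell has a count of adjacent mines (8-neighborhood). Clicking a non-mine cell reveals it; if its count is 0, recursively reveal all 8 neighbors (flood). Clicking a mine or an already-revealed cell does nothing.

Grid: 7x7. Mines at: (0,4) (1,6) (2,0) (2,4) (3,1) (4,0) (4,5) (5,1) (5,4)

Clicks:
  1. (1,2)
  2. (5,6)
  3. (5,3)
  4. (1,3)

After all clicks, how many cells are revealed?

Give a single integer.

Answer: 13

Derivation:
Click 1 (1,2) count=0: revealed 11 new [(0,0) (0,1) (0,2) (0,3) (1,0) (1,1) (1,2) (1,3) (2,1) (2,2) (2,3)] -> total=11
Click 2 (5,6) count=1: revealed 1 new [(5,6)] -> total=12
Click 3 (5,3) count=1: revealed 1 new [(5,3)] -> total=13
Click 4 (1,3) count=2: revealed 0 new [(none)] -> total=13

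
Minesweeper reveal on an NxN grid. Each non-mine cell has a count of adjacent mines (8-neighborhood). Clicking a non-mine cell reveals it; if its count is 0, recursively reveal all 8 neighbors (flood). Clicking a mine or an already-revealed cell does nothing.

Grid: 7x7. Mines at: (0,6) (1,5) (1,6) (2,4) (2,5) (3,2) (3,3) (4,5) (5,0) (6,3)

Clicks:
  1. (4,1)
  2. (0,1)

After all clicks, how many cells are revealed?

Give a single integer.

Answer: 18

Derivation:
Click 1 (4,1) count=2: revealed 1 new [(4,1)] -> total=1
Click 2 (0,1) count=0: revealed 17 new [(0,0) (0,1) (0,2) (0,3) (0,4) (1,0) (1,1) (1,2) (1,3) (1,4) (2,0) (2,1) (2,2) (2,3) (3,0) (3,1) (4,0)] -> total=18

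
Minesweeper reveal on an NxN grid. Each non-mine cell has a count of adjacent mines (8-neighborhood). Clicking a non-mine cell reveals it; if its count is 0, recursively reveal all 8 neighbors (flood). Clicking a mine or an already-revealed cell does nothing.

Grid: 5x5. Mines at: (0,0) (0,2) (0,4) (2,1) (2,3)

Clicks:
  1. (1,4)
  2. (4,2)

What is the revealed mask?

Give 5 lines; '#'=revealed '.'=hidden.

Click 1 (1,4) count=2: revealed 1 new [(1,4)] -> total=1
Click 2 (4,2) count=0: revealed 10 new [(3,0) (3,1) (3,2) (3,3) (3,4) (4,0) (4,1) (4,2) (4,3) (4,4)] -> total=11

Answer: .....
....#
.....
#####
#####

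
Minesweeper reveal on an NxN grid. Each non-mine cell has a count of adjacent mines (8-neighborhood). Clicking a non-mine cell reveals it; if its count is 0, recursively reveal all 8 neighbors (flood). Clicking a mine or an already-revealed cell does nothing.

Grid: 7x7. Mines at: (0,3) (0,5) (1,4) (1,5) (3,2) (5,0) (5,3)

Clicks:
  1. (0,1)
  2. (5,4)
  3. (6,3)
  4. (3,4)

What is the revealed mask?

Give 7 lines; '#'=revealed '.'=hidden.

Click 1 (0,1) count=0: revealed 13 new [(0,0) (0,1) (0,2) (1,0) (1,1) (1,2) (2,0) (2,1) (2,2) (3,0) (3,1) (4,0) (4,1)] -> total=13
Click 2 (5,4) count=1: revealed 1 new [(5,4)] -> total=14
Click 3 (6,3) count=1: revealed 1 new [(6,3)] -> total=15
Click 4 (3,4) count=0: revealed 17 new [(2,3) (2,4) (2,5) (2,6) (3,3) (3,4) (3,5) (3,6) (4,3) (4,4) (4,5) (4,6) (5,5) (5,6) (6,4) (6,5) (6,6)] -> total=32

Answer: ###....
###....
#######
##.####
##.####
....###
...####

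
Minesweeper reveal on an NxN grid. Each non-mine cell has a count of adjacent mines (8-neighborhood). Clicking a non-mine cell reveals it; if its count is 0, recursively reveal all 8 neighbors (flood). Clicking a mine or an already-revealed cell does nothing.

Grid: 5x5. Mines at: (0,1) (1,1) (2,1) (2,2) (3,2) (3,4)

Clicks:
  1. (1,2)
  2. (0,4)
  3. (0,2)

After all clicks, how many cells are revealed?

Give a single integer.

Click 1 (1,2) count=4: revealed 1 new [(1,2)] -> total=1
Click 2 (0,4) count=0: revealed 7 new [(0,2) (0,3) (0,4) (1,3) (1,4) (2,3) (2,4)] -> total=8
Click 3 (0,2) count=2: revealed 0 new [(none)] -> total=8

Answer: 8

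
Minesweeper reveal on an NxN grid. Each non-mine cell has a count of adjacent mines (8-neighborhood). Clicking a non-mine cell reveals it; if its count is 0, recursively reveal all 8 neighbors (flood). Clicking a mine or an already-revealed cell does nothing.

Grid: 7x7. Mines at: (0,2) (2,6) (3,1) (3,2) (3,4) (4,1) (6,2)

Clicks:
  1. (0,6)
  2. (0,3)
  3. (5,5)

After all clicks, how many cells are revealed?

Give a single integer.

Answer: 25

Derivation:
Click 1 (0,6) count=0: revealed 11 new [(0,3) (0,4) (0,5) (0,6) (1,3) (1,4) (1,5) (1,6) (2,3) (2,4) (2,5)] -> total=11
Click 2 (0,3) count=1: revealed 0 new [(none)] -> total=11
Click 3 (5,5) count=0: revealed 14 new [(3,5) (3,6) (4,3) (4,4) (4,5) (4,6) (5,3) (5,4) (5,5) (5,6) (6,3) (6,4) (6,5) (6,6)] -> total=25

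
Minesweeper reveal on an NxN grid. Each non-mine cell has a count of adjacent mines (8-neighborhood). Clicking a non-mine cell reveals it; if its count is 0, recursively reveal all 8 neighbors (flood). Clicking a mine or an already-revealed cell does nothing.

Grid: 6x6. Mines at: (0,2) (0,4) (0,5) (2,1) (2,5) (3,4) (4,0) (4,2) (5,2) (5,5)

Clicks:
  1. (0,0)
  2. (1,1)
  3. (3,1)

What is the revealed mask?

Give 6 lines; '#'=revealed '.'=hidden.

Click 1 (0,0) count=0: revealed 4 new [(0,0) (0,1) (1,0) (1,1)] -> total=4
Click 2 (1,1) count=2: revealed 0 new [(none)] -> total=4
Click 3 (3,1) count=3: revealed 1 new [(3,1)] -> total=5

Answer: ##....
##....
......
.#....
......
......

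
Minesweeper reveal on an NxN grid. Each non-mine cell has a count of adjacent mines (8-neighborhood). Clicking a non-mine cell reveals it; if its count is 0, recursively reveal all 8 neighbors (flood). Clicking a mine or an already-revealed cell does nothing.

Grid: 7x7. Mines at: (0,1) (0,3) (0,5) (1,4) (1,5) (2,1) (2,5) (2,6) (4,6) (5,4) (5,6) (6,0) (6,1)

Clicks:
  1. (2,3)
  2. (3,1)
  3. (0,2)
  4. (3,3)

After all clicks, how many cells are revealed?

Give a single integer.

Answer: 18

Derivation:
Click 1 (2,3) count=1: revealed 1 new [(2,3)] -> total=1
Click 2 (3,1) count=1: revealed 1 new [(3,1)] -> total=2
Click 3 (0,2) count=2: revealed 1 new [(0,2)] -> total=3
Click 4 (3,3) count=0: revealed 15 new [(2,2) (2,4) (3,0) (3,2) (3,3) (3,4) (4,0) (4,1) (4,2) (4,3) (4,4) (5,0) (5,1) (5,2) (5,3)] -> total=18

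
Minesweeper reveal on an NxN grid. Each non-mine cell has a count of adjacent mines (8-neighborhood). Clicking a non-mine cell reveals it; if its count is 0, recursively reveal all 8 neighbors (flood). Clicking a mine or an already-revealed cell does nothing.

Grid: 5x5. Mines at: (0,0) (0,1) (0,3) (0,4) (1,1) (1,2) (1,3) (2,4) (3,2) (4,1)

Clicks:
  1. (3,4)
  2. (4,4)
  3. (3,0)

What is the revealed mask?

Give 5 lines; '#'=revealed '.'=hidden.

Click 1 (3,4) count=1: revealed 1 new [(3,4)] -> total=1
Click 2 (4,4) count=0: revealed 3 new [(3,3) (4,3) (4,4)] -> total=4
Click 3 (3,0) count=1: revealed 1 new [(3,0)] -> total=5

Answer: .....
.....
.....
#..##
...##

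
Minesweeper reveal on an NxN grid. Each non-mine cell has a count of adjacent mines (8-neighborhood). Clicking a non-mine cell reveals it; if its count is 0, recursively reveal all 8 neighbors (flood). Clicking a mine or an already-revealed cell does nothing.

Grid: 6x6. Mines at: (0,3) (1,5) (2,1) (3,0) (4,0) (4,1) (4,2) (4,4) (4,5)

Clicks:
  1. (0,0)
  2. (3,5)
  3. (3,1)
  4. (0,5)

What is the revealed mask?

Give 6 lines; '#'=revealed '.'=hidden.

Answer: ###..#
###...
......
.#...#
......
......

Derivation:
Click 1 (0,0) count=0: revealed 6 new [(0,0) (0,1) (0,2) (1,0) (1,1) (1,2)] -> total=6
Click 2 (3,5) count=2: revealed 1 new [(3,5)] -> total=7
Click 3 (3,1) count=5: revealed 1 new [(3,1)] -> total=8
Click 4 (0,5) count=1: revealed 1 new [(0,5)] -> total=9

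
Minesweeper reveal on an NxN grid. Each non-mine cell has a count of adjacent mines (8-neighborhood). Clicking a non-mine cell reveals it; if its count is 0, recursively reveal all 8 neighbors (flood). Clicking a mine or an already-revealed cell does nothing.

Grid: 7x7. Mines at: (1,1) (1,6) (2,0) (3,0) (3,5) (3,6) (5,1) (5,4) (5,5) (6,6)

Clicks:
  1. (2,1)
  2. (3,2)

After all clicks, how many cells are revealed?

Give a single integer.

Answer: 21

Derivation:
Click 1 (2,1) count=3: revealed 1 new [(2,1)] -> total=1
Click 2 (3,2) count=0: revealed 20 new [(0,2) (0,3) (0,4) (0,5) (1,2) (1,3) (1,4) (1,5) (2,2) (2,3) (2,4) (2,5) (3,1) (3,2) (3,3) (3,4) (4,1) (4,2) (4,3) (4,4)] -> total=21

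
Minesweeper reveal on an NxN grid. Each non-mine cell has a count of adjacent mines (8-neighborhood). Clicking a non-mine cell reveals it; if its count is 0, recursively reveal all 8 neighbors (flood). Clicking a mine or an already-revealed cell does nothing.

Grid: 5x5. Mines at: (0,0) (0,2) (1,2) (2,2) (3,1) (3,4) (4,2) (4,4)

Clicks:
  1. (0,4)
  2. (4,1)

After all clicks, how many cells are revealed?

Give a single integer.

Click 1 (0,4) count=0: revealed 6 new [(0,3) (0,4) (1,3) (1,4) (2,3) (2,4)] -> total=6
Click 2 (4,1) count=2: revealed 1 new [(4,1)] -> total=7

Answer: 7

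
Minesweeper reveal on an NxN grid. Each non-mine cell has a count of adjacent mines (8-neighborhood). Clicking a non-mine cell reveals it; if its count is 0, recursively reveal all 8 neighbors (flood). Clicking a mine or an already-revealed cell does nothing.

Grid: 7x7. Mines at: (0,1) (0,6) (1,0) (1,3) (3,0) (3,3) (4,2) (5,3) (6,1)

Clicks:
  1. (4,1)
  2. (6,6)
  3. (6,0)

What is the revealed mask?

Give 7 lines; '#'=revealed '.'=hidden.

Click 1 (4,1) count=2: revealed 1 new [(4,1)] -> total=1
Click 2 (6,6) count=0: revealed 18 new [(1,4) (1,5) (1,6) (2,4) (2,5) (2,6) (3,4) (3,5) (3,6) (4,4) (4,5) (4,6) (5,4) (5,5) (5,6) (6,4) (6,5) (6,6)] -> total=19
Click 3 (6,0) count=1: revealed 1 new [(6,0)] -> total=20

Answer: .......
....###
....###
....###
.#..###
....###
#...###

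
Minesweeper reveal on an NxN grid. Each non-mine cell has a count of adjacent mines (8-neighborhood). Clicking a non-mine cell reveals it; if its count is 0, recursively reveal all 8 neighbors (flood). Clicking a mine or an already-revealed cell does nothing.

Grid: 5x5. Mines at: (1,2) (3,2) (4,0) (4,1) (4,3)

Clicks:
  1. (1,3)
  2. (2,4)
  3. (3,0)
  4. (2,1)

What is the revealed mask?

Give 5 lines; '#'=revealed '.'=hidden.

Click 1 (1,3) count=1: revealed 1 new [(1,3)] -> total=1
Click 2 (2,4) count=0: revealed 7 new [(0,3) (0,4) (1,4) (2,3) (2,4) (3,3) (3,4)] -> total=8
Click 3 (3,0) count=2: revealed 1 new [(3,0)] -> total=9
Click 4 (2,1) count=2: revealed 1 new [(2,1)] -> total=10

Answer: ...##
...##
.#.##
#..##
.....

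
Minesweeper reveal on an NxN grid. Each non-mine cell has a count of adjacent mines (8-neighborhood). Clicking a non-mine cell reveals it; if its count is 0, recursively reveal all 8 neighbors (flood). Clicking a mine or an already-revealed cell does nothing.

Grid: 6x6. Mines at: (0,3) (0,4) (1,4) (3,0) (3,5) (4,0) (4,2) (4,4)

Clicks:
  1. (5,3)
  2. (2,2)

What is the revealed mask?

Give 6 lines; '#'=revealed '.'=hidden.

Click 1 (5,3) count=2: revealed 1 new [(5,3)] -> total=1
Click 2 (2,2) count=0: revealed 14 new [(0,0) (0,1) (0,2) (1,0) (1,1) (1,2) (1,3) (2,0) (2,1) (2,2) (2,3) (3,1) (3,2) (3,3)] -> total=15

Answer: ###...
####..
####..
.###..
......
...#..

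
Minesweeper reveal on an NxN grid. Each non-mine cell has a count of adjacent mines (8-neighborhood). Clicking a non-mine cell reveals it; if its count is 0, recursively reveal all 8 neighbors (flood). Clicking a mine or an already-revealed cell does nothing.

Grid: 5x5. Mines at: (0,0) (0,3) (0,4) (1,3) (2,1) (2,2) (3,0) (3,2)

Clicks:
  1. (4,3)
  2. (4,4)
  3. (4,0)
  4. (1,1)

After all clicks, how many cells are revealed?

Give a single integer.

Click 1 (4,3) count=1: revealed 1 new [(4,3)] -> total=1
Click 2 (4,4) count=0: revealed 5 new [(2,3) (2,4) (3,3) (3,4) (4,4)] -> total=6
Click 3 (4,0) count=1: revealed 1 new [(4,0)] -> total=7
Click 4 (1,1) count=3: revealed 1 new [(1,1)] -> total=8

Answer: 8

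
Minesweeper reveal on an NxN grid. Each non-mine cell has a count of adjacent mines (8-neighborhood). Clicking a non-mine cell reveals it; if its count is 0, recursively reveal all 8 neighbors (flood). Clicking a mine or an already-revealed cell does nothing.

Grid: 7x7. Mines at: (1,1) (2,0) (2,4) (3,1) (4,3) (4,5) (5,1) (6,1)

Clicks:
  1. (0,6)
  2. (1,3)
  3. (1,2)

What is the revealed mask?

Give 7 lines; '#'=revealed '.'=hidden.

Click 1 (0,6) count=0: revealed 14 new [(0,2) (0,3) (0,4) (0,5) (0,6) (1,2) (1,3) (1,4) (1,5) (1,6) (2,5) (2,6) (3,5) (3,6)] -> total=14
Click 2 (1,3) count=1: revealed 0 new [(none)] -> total=14
Click 3 (1,2) count=1: revealed 0 new [(none)] -> total=14

Answer: ..#####
..#####
.....##
.....##
.......
.......
.......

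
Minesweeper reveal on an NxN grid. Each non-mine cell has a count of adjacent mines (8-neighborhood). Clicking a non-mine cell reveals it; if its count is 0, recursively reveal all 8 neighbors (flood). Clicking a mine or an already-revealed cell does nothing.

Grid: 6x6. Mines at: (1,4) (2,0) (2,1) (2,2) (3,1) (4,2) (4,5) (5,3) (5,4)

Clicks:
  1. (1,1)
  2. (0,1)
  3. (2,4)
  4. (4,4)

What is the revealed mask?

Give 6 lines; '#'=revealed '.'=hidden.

Answer: ####..
####..
....#.
......
....#.
......

Derivation:
Click 1 (1,1) count=3: revealed 1 new [(1,1)] -> total=1
Click 2 (0,1) count=0: revealed 7 new [(0,0) (0,1) (0,2) (0,3) (1,0) (1,2) (1,3)] -> total=8
Click 3 (2,4) count=1: revealed 1 new [(2,4)] -> total=9
Click 4 (4,4) count=3: revealed 1 new [(4,4)] -> total=10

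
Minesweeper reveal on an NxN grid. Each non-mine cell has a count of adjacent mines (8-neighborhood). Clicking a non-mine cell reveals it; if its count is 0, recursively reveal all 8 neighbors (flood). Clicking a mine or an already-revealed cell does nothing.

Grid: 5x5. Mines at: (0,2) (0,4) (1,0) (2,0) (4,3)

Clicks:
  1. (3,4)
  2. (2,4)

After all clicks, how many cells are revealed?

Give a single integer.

Answer: 12

Derivation:
Click 1 (3,4) count=1: revealed 1 new [(3,4)] -> total=1
Click 2 (2,4) count=0: revealed 11 new [(1,1) (1,2) (1,3) (1,4) (2,1) (2,2) (2,3) (2,4) (3,1) (3,2) (3,3)] -> total=12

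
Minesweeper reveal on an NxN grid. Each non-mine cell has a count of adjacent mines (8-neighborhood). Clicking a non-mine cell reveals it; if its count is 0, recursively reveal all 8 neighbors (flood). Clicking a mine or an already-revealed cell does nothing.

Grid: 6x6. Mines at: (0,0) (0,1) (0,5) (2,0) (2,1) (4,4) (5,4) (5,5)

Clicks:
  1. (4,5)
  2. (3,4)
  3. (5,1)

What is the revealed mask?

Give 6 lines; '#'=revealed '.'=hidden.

Answer: ......
......
......
#####.
####.#
####..

Derivation:
Click 1 (4,5) count=3: revealed 1 new [(4,5)] -> total=1
Click 2 (3,4) count=1: revealed 1 new [(3,4)] -> total=2
Click 3 (5,1) count=0: revealed 12 new [(3,0) (3,1) (3,2) (3,3) (4,0) (4,1) (4,2) (4,3) (5,0) (5,1) (5,2) (5,3)] -> total=14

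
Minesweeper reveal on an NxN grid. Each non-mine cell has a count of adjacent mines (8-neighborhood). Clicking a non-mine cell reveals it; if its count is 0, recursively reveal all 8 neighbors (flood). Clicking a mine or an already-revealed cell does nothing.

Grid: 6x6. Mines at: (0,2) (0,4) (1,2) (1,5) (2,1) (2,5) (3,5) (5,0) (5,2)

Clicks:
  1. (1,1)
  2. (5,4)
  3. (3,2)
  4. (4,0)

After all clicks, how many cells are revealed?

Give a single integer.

Answer: 9

Derivation:
Click 1 (1,1) count=3: revealed 1 new [(1,1)] -> total=1
Click 2 (5,4) count=0: revealed 6 new [(4,3) (4,4) (4,5) (5,3) (5,4) (5,5)] -> total=7
Click 3 (3,2) count=1: revealed 1 new [(3,2)] -> total=8
Click 4 (4,0) count=1: revealed 1 new [(4,0)] -> total=9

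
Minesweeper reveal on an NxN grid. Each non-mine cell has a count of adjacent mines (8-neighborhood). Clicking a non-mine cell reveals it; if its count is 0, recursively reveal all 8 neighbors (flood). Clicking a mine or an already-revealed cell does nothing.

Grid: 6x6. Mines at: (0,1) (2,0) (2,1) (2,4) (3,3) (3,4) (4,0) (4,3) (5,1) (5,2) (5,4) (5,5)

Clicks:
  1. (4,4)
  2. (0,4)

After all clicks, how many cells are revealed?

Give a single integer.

Click 1 (4,4) count=5: revealed 1 new [(4,4)] -> total=1
Click 2 (0,4) count=0: revealed 8 new [(0,2) (0,3) (0,4) (0,5) (1,2) (1,3) (1,4) (1,5)] -> total=9

Answer: 9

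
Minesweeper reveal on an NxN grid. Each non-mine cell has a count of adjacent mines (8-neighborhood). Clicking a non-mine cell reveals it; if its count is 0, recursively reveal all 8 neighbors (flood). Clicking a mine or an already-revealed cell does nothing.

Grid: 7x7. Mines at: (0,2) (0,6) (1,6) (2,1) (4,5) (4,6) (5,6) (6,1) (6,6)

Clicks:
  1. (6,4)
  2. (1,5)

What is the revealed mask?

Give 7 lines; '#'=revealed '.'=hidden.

Answer: ...###.
..####.
..####.
######.
#####..
######.
..####.

Derivation:
Click 1 (6,4) count=0: revealed 32 new [(0,3) (0,4) (0,5) (1,2) (1,3) (1,4) (1,5) (2,2) (2,3) (2,4) (2,5) (3,0) (3,1) (3,2) (3,3) (3,4) (3,5) (4,0) (4,1) (4,2) (4,3) (4,4) (5,0) (5,1) (5,2) (5,3) (5,4) (5,5) (6,2) (6,3) (6,4) (6,5)] -> total=32
Click 2 (1,5) count=2: revealed 0 new [(none)] -> total=32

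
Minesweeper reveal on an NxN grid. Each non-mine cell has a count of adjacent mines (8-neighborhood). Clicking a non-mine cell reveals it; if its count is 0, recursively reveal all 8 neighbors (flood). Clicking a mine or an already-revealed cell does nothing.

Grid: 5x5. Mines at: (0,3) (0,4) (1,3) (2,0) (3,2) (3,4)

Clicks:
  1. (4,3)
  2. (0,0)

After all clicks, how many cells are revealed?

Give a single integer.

Answer: 7

Derivation:
Click 1 (4,3) count=2: revealed 1 new [(4,3)] -> total=1
Click 2 (0,0) count=0: revealed 6 new [(0,0) (0,1) (0,2) (1,0) (1,1) (1,2)] -> total=7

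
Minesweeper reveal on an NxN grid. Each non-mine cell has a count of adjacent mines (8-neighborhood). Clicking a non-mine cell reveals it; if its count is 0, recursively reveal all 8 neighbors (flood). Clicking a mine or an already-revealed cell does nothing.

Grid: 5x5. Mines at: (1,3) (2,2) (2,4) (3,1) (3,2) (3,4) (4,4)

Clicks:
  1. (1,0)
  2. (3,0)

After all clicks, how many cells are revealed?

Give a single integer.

Answer: 9

Derivation:
Click 1 (1,0) count=0: revealed 8 new [(0,0) (0,1) (0,2) (1,0) (1,1) (1,2) (2,0) (2,1)] -> total=8
Click 2 (3,0) count=1: revealed 1 new [(3,0)] -> total=9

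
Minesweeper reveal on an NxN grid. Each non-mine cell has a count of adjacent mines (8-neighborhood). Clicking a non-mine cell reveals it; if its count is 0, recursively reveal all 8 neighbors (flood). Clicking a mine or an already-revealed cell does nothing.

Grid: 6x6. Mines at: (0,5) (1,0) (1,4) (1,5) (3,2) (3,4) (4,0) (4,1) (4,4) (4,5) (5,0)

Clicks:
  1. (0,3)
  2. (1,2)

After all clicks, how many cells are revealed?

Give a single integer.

Click 1 (0,3) count=1: revealed 1 new [(0,3)] -> total=1
Click 2 (1,2) count=0: revealed 8 new [(0,1) (0,2) (1,1) (1,2) (1,3) (2,1) (2,2) (2,3)] -> total=9

Answer: 9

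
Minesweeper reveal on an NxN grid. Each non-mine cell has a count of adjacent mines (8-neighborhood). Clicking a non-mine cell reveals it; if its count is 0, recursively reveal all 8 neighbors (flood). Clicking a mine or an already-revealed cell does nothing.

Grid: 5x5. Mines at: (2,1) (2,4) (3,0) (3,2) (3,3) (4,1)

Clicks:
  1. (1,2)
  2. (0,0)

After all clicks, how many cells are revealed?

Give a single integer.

Answer: 10

Derivation:
Click 1 (1,2) count=1: revealed 1 new [(1,2)] -> total=1
Click 2 (0,0) count=0: revealed 9 new [(0,0) (0,1) (0,2) (0,3) (0,4) (1,0) (1,1) (1,3) (1,4)] -> total=10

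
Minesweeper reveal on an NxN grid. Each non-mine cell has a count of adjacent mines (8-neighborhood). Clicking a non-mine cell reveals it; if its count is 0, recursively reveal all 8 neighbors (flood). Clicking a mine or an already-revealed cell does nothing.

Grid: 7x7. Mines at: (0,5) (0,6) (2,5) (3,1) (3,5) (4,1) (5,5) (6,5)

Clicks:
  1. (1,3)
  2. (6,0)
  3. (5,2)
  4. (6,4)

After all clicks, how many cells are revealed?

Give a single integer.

Answer: 31

Derivation:
Click 1 (1,3) count=0: revealed 31 new [(0,0) (0,1) (0,2) (0,3) (0,4) (1,0) (1,1) (1,2) (1,3) (1,4) (2,0) (2,1) (2,2) (2,3) (2,4) (3,2) (3,3) (3,4) (4,2) (4,3) (4,4) (5,0) (5,1) (5,2) (5,3) (5,4) (6,0) (6,1) (6,2) (6,3) (6,4)] -> total=31
Click 2 (6,0) count=0: revealed 0 new [(none)] -> total=31
Click 3 (5,2) count=1: revealed 0 new [(none)] -> total=31
Click 4 (6,4) count=2: revealed 0 new [(none)] -> total=31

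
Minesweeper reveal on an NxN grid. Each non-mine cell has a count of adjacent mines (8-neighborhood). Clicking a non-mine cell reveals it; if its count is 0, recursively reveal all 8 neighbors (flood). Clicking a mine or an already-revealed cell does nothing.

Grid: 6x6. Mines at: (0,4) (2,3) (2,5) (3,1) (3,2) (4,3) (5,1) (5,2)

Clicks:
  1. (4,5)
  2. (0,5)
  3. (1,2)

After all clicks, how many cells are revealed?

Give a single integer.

Answer: 8

Derivation:
Click 1 (4,5) count=0: revealed 6 new [(3,4) (3,5) (4,4) (4,5) (5,4) (5,5)] -> total=6
Click 2 (0,5) count=1: revealed 1 new [(0,5)] -> total=7
Click 3 (1,2) count=1: revealed 1 new [(1,2)] -> total=8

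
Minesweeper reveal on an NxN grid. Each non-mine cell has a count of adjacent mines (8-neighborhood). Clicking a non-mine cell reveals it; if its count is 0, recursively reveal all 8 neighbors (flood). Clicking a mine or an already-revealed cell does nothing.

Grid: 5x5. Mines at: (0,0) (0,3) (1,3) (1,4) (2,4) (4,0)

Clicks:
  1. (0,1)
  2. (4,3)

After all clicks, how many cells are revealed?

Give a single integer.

Click 1 (0,1) count=1: revealed 1 new [(0,1)] -> total=1
Click 2 (4,3) count=0: revealed 16 new [(1,0) (1,1) (1,2) (2,0) (2,1) (2,2) (2,3) (3,0) (3,1) (3,2) (3,3) (3,4) (4,1) (4,2) (4,3) (4,4)] -> total=17

Answer: 17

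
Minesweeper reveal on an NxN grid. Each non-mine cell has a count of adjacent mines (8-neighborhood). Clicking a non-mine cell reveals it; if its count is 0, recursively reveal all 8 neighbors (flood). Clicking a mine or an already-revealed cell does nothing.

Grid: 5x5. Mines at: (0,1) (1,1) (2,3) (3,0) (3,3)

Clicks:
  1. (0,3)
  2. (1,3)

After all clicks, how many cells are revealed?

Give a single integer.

Click 1 (0,3) count=0: revealed 6 new [(0,2) (0,3) (0,4) (1,2) (1,3) (1,4)] -> total=6
Click 2 (1,3) count=1: revealed 0 new [(none)] -> total=6

Answer: 6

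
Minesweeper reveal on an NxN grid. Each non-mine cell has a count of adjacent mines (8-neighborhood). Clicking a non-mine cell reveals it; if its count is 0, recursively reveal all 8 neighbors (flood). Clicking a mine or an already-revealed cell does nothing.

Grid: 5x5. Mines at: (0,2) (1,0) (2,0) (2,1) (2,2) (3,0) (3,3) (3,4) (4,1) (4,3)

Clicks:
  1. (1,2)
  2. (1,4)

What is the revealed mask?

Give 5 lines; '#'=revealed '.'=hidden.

Answer: ...##
..###
...##
.....
.....

Derivation:
Click 1 (1,2) count=3: revealed 1 new [(1,2)] -> total=1
Click 2 (1,4) count=0: revealed 6 new [(0,3) (0,4) (1,3) (1,4) (2,3) (2,4)] -> total=7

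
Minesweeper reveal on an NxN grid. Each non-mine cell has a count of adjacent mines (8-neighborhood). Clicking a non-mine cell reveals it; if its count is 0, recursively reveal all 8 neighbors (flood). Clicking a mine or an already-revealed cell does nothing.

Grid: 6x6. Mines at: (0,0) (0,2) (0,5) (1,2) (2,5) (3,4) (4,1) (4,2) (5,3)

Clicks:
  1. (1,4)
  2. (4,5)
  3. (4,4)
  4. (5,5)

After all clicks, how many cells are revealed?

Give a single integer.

Click 1 (1,4) count=2: revealed 1 new [(1,4)] -> total=1
Click 2 (4,5) count=1: revealed 1 new [(4,5)] -> total=2
Click 3 (4,4) count=2: revealed 1 new [(4,4)] -> total=3
Click 4 (5,5) count=0: revealed 2 new [(5,4) (5,5)] -> total=5

Answer: 5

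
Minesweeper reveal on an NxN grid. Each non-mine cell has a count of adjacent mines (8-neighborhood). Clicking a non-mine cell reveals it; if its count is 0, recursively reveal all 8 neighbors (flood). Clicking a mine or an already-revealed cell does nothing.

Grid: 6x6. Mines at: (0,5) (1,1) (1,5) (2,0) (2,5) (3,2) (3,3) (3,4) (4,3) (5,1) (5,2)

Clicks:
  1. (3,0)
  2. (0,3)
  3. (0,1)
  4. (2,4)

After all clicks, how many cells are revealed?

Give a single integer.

Answer: 11

Derivation:
Click 1 (3,0) count=1: revealed 1 new [(3,0)] -> total=1
Click 2 (0,3) count=0: revealed 9 new [(0,2) (0,3) (0,4) (1,2) (1,3) (1,4) (2,2) (2,3) (2,4)] -> total=10
Click 3 (0,1) count=1: revealed 1 new [(0,1)] -> total=11
Click 4 (2,4) count=4: revealed 0 new [(none)] -> total=11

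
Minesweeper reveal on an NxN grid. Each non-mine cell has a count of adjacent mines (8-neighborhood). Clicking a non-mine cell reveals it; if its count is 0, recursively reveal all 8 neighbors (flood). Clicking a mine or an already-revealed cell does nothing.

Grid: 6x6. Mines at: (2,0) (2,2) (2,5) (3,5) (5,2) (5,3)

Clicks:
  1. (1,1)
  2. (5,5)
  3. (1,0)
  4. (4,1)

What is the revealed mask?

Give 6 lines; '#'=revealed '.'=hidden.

Answer: ......
##....
......
......
.#..##
....##

Derivation:
Click 1 (1,1) count=2: revealed 1 new [(1,1)] -> total=1
Click 2 (5,5) count=0: revealed 4 new [(4,4) (4,5) (5,4) (5,5)] -> total=5
Click 3 (1,0) count=1: revealed 1 new [(1,0)] -> total=6
Click 4 (4,1) count=1: revealed 1 new [(4,1)] -> total=7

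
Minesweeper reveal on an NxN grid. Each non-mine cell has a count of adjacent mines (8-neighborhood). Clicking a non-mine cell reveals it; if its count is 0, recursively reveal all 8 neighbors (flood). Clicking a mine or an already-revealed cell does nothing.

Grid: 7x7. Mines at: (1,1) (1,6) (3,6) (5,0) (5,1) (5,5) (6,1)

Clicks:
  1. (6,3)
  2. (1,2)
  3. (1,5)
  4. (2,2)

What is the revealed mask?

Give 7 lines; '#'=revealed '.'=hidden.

Click 1 (6,3) count=0: revealed 32 new [(0,2) (0,3) (0,4) (0,5) (1,2) (1,3) (1,4) (1,5) (2,0) (2,1) (2,2) (2,3) (2,4) (2,5) (3,0) (3,1) (3,2) (3,3) (3,4) (3,5) (4,0) (4,1) (4,2) (4,3) (4,4) (4,5) (5,2) (5,3) (5,4) (6,2) (6,3) (6,4)] -> total=32
Click 2 (1,2) count=1: revealed 0 new [(none)] -> total=32
Click 3 (1,5) count=1: revealed 0 new [(none)] -> total=32
Click 4 (2,2) count=1: revealed 0 new [(none)] -> total=32

Answer: ..####.
..####.
######.
######.
######.
..###..
..###..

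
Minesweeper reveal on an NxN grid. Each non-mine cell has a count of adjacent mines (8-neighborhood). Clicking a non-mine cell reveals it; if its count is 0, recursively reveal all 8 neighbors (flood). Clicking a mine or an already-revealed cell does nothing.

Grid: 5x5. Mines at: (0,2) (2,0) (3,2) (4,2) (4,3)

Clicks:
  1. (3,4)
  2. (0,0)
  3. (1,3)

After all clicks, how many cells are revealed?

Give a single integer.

Click 1 (3,4) count=1: revealed 1 new [(3,4)] -> total=1
Click 2 (0,0) count=0: revealed 4 new [(0,0) (0,1) (1,0) (1,1)] -> total=5
Click 3 (1,3) count=1: revealed 1 new [(1,3)] -> total=6

Answer: 6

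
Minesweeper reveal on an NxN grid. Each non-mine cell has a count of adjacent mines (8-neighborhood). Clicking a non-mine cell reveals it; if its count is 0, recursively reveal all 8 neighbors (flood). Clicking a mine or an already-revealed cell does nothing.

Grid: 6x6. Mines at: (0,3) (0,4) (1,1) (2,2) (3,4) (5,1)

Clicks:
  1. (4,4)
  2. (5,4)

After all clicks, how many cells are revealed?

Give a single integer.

Click 1 (4,4) count=1: revealed 1 new [(4,4)] -> total=1
Click 2 (5,4) count=0: revealed 7 new [(4,2) (4,3) (4,5) (5,2) (5,3) (5,4) (5,5)] -> total=8

Answer: 8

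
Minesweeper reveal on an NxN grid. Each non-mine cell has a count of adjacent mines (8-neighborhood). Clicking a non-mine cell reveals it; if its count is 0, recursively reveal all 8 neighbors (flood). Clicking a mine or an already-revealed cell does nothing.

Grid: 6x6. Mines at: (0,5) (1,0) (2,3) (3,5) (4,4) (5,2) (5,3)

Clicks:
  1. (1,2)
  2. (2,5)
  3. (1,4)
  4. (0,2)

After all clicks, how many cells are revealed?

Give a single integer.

Answer: 9

Derivation:
Click 1 (1,2) count=1: revealed 1 new [(1,2)] -> total=1
Click 2 (2,5) count=1: revealed 1 new [(2,5)] -> total=2
Click 3 (1,4) count=2: revealed 1 new [(1,4)] -> total=3
Click 4 (0,2) count=0: revealed 6 new [(0,1) (0,2) (0,3) (0,4) (1,1) (1,3)] -> total=9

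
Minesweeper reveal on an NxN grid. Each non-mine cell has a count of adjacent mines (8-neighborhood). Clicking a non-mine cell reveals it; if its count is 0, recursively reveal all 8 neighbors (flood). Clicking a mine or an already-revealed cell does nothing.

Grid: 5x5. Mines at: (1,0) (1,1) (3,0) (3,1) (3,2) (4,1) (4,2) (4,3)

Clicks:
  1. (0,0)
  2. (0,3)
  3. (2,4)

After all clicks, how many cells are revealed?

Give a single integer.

Answer: 12

Derivation:
Click 1 (0,0) count=2: revealed 1 new [(0,0)] -> total=1
Click 2 (0,3) count=0: revealed 11 new [(0,2) (0,3) (0,4) (1,2) (1,3) (1,4) (2,2) (2,3) (2,4) (3,3) (3,4)] -> total=12
Click 3 (2,4) count=0: revealed 0 new [(none)] -> total=12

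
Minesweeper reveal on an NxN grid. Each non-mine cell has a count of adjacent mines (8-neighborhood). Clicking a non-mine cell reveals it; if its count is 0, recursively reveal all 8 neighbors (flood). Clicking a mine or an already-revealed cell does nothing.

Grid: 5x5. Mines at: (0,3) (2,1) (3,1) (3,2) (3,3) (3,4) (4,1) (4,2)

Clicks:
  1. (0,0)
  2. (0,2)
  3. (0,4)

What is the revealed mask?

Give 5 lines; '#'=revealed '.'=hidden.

Answer: ###.#
###..
.....
.....
.....

Derivation:
Click 1 (0,0) count=0: revealed 6 new [(0,0) (0,1) (0,2) (1,0) (1,1) (1,2)] -> total=6
Click 2 (0,2) count=1: revealed 0 new [(none)] -> total=6
Click 3 (0,4) count=1: revealed 1 new [(0,4)] -> total=7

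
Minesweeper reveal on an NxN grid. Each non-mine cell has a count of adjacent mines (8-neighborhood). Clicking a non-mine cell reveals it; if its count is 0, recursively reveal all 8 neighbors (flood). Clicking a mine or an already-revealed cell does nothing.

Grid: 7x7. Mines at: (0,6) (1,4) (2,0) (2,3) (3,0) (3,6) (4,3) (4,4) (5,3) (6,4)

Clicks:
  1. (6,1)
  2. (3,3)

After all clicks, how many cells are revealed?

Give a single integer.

Answer: 10

Derivation:
Click 1 (6,1) count=0: revealed 9 new [(4,0) (4,1) (4,2) (5,0) (5,1) (5,2) (6,0) (6,1) (6,2)] -> total=9
Click 2 (3,3) count=3: revealed 1 new [(3,3)] -> total=10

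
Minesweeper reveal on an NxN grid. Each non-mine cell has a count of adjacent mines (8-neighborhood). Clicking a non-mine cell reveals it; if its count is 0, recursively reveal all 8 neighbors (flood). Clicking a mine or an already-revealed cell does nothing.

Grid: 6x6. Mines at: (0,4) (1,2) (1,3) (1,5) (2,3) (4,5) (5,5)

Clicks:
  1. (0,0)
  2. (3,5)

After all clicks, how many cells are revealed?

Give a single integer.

Click 1 (0,0) count=0: revealed 22 new [(0,0) (0,1) (1,0) (1,1) (2,0) (2,1) (2,2) (3,0) (3,1) (3,2) (3,3) (3,4) (4,0) (4,1) (4,2) (4,3) (4,4) (5,0) (5,1) (5,2) (5,3) (5,4)] -> total=22
Click 2 (3,5) count=1: revealed 1 new [(3,5)] -> total=23

Answer: 23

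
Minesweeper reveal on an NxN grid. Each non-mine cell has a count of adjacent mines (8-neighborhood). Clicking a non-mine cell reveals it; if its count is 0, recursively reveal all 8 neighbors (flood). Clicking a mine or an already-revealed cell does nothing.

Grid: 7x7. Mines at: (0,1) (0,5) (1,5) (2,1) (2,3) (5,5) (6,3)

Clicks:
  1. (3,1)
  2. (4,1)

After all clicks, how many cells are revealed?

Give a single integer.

Click 1 (3,1) count=1: revealed 1 new [(3,1)] -> total=1
Click 2 (4,1) count=0: revealed 17 new [(3,0) (3,2) (3,3) (3,4) (4,0) (4,1) (4,2) (4,3) (4,4) (5,0) (5,1) (5,2) (5,3) (5,4) (6,0) (6,1) (6,2)] -> total=18

Answer: 18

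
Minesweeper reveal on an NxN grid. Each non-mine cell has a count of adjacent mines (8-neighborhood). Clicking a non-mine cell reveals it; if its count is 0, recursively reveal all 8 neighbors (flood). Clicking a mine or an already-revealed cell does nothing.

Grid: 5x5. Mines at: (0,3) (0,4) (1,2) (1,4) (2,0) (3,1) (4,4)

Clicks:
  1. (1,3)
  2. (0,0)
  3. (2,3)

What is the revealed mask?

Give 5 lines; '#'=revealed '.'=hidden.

Click 1 (1,3) count=4: revealed 1 new [(1,3)] -> total=1
Click 2 (0,0) count=0: revealed 4 new [(0,0) (0,1) (1,0) (1,1)] -> total=5
Click 3 (2,3) count=2: revealed 1 new [(2,3)] -> total=6

Answer: ##...
##.#.
...#.
.....
.....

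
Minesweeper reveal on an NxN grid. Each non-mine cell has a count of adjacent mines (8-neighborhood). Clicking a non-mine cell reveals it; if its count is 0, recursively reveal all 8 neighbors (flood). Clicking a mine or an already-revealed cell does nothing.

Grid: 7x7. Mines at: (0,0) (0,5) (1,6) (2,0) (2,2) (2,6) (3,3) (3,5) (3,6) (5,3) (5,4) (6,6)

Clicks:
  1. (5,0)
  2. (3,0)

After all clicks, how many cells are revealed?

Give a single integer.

Answer: 12

Derivation:
Click 1 (5,0) count=0: revealed 12 new [(3,0) (3,1) (3,2) (4,0) (4,1) (4,2) (5,0) (5,1) (5,2) (6,0) (6,1) (6,2)] -> total=12
Click 2 (3,0) count=1: revealed 0 new [(none)] -> total=12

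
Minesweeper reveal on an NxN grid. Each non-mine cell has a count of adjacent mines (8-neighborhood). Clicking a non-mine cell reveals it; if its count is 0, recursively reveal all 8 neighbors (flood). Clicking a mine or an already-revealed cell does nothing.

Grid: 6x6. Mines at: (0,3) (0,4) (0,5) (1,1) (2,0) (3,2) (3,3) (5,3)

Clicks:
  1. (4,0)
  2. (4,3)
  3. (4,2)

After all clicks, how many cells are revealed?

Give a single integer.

Answer: 9

Derivation:
Click 1 (4,0) count=0: revealed 8 new [(3,0) (3,1) (4,0) (4,1) (4,2) (5,0) (5,1) (5,2)] -> total=8
Click 2 (4,3) count=3: revealed 1 new [(4,3)] -> total=9
Click 3 (4,2) count=3: revealed 0 new [(none)] -> total=9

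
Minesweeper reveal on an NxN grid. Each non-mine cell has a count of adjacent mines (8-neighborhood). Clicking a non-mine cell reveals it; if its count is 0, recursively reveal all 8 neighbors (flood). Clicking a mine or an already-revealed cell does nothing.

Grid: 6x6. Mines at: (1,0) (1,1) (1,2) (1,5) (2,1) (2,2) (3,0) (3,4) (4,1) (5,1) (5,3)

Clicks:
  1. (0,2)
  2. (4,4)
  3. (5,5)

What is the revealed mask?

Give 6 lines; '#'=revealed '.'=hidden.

Click 1 (0,2) count=2: revealed 1 new [(0,2)] -> total=1
Click 2 (4,4) count=2: revealed 1 new [(4,4)] -> total=2
Click 3 (5,5) count=0: revealed 3 new [(4,5) (5,4) (5,5)] -> total=5

Answer: ..#...
......
......
......
....##
....##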